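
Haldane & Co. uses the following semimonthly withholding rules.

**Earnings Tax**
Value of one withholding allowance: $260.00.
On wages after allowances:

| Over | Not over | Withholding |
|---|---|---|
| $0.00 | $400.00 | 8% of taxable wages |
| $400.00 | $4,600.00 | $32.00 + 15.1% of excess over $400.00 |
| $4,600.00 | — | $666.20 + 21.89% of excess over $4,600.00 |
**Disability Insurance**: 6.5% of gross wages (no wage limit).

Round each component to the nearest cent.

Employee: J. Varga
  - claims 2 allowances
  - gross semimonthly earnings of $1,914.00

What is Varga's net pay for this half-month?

Earnings Tax: taxable = $1,914.00 − 2×$260.00 = $1,394.00
  $32.00 + 15.1% × ($1,394.00 − $400.00) = $32.00 + 15.1% × $994.00 = $182.09
Disability Insurance: 6.5% × $1,914.00 = $124.41
Total withheld: $182.09 + $124.41 = $306.50
Net pay: $1,914.00 − $306.50 = $1,607.50

$1,607.50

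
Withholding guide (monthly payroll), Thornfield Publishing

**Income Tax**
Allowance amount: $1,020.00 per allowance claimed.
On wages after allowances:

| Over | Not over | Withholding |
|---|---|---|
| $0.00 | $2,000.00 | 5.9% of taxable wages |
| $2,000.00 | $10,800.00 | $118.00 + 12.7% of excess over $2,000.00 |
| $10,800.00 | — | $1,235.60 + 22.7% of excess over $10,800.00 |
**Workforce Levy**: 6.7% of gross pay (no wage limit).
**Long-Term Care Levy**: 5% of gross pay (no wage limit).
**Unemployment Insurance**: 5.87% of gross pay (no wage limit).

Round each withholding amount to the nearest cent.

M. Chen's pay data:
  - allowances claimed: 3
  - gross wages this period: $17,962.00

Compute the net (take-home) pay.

Income Tax: taxable = $17,962.00 − 3×$1,020.00 = $14,902.00
  $1,235.60 + 22.7% × ($14,902.00 − $10,800.00) = $1,235.60 + 22.7% × $4,102.00 = $2,166.75
Workforce Levy: 6.7% × $17,962.00 = $1,203.45
Long-Term Care Levy: 5% × $17,962.00 = $898.10
Unemployment Insurance: 5.87% × $17,962.00 = $1,054.37
Total withheld: $2,166.75 + $1,203.45 + $898.10 + $1,054.37 = $5,322.67
Net pay: $17,962.00 − $5,322.67 = $12,639.33

$12,639.33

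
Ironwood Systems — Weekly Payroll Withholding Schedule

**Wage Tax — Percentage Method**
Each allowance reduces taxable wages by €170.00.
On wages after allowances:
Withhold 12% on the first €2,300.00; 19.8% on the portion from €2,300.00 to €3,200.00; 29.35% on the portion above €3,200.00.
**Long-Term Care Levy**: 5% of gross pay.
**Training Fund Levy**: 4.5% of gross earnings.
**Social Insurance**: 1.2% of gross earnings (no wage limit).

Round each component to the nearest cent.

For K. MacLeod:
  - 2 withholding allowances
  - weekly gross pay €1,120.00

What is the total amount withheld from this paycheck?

Wage Tax: taxable = €1,120.00 − 2×€170.00 = €780.00
  12% × €780.00 = €93.60
Long-Term Care Levy: 5% × €1,120.00 = €56.00
Training Fund Levy: 4.5% × €1,120.00 = €50.40
Social Insurance: 1.2% × €1,120.00 = €13.44
Total: €93.60 + €56.00 + €50.40 + €13.44 = €213.44

€213.44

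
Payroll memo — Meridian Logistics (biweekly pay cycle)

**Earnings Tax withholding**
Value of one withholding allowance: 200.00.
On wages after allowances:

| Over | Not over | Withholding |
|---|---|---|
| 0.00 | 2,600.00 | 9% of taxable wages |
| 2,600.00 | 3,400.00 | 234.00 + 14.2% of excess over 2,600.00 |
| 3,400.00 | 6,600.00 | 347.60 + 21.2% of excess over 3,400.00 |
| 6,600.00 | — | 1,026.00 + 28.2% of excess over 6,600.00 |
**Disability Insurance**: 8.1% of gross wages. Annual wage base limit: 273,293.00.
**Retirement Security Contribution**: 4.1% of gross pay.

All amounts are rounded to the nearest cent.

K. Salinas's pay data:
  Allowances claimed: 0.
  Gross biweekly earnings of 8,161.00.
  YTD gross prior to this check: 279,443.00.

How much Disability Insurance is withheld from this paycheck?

Disability Insurance: YTD 279,443.00 ≥ cap 273,293.00 → 0.00

0.00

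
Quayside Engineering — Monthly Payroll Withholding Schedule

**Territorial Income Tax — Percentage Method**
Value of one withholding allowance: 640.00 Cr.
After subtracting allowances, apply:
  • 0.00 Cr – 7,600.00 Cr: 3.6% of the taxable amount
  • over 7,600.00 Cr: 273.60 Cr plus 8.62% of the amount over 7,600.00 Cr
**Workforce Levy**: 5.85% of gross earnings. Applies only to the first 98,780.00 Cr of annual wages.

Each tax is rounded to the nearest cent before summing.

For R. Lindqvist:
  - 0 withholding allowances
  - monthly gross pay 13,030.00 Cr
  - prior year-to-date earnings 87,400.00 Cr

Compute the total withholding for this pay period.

Territorial Income Tax: taxable = 13,030.00 Cr
  273.60 Cr + 8.62% × (13,030.00 Cr − 7,600.00 Cr) = 273.60 Cr + 8.62% × 5,430.00 Cr = 741.67 Cr
Workforce Levy: cap 98,780.00 Cr − YTD 87,400.00 Cr = 11,380.00 Cr subject; 5.85% × 11,380.00 Cr = 665.73 Cr
Total: 741.67 Cr + 665.73 Cr = 1,407.40 Cr

1,407.40 Cr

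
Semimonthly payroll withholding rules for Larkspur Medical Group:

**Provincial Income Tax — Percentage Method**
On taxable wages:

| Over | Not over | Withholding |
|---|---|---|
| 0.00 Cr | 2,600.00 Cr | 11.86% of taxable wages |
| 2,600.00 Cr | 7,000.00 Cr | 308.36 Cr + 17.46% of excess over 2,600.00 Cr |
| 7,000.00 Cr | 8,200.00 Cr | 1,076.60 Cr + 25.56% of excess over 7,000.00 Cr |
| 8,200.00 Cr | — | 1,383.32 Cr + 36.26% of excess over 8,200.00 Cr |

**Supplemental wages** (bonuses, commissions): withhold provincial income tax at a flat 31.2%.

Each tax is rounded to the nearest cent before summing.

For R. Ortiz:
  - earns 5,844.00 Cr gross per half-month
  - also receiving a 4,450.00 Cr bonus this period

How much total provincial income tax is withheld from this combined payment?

Provincial Income Tax: taxable = 5,844.00 Cr
  308.36 Cr + 17.46% × (5,844.00 Cr − 2,600.00 Cr) = 308.36 Cr + 17.46% × 3,244.00 Cr = 874.76 Cr
Supplemental (31.2% flat on bonus): 31.2% × 4,450.00 Cr = 1,388.40 Cr
Total provincial income tax: 874.76 Cr + 1,388.40 Cr = 2,263.16 Cr

2,263.16 Cr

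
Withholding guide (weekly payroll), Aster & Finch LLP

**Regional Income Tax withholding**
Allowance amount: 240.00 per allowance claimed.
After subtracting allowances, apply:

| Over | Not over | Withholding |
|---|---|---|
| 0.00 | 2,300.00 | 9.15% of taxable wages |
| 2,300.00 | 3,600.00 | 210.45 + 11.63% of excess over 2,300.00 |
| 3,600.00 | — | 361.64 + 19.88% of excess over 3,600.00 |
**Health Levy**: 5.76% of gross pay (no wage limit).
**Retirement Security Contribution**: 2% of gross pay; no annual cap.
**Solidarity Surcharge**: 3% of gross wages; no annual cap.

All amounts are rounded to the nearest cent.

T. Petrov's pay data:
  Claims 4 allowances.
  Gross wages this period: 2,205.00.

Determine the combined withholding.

Regional Income Tax: taxable = 2,205.00 − 4×240.00 = 1,245.00
  9.15% × 1,245.00 = 113.92
Health Levy: 5.76% × 2,205.00 = 127.01
Retirement Security Contribution: 2% × 2,205.00 = 44.10
Solidarity Surcharge: 3% × 2,205.00 = 66.15
Total: 113.92 + 127.01 + 44.10 + 66.15 = 351.18

351.18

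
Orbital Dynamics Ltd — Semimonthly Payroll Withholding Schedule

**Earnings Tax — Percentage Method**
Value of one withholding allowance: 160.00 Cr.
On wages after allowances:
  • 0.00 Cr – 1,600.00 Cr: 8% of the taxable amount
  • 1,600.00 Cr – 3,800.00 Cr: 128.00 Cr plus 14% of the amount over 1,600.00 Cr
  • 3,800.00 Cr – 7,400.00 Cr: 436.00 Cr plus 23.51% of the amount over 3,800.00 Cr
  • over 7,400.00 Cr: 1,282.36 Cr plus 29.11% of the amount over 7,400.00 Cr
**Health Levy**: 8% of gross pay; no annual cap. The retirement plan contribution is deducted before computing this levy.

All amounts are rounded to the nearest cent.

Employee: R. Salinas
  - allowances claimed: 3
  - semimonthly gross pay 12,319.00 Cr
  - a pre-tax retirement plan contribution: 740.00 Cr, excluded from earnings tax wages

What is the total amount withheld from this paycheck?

Earnings Tax: taxable = 12,319.00 Cr − 740.00 Cr − 3×160.00 Cr = 11,099.00 Cr
  1,282.36 Cr + 29.11% × (11,099.00 Cr − 7,400.00 Cr) = 1,282.36 Cr + 29.11% × 3,699.00 Cr = 2,359.14 Cr
Health Levy: 8% × 11,579.00 Cr = 926.32 Cr
Total: 2,359.14 Cr + 926.32 Cr = 3,285.46 Cr

3,285.46 Cr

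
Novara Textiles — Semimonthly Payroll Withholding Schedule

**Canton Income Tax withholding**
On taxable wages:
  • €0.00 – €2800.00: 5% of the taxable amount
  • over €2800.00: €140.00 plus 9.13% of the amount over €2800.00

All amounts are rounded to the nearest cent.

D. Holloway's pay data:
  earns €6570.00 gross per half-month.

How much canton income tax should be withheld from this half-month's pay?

Canton Income Tax: taxable = €6570.00
  €140.00 + 9.13% × (€6570.00 − €2800.00) = €140.00 + 9.13% × €3770.00 = €484.20

€484.20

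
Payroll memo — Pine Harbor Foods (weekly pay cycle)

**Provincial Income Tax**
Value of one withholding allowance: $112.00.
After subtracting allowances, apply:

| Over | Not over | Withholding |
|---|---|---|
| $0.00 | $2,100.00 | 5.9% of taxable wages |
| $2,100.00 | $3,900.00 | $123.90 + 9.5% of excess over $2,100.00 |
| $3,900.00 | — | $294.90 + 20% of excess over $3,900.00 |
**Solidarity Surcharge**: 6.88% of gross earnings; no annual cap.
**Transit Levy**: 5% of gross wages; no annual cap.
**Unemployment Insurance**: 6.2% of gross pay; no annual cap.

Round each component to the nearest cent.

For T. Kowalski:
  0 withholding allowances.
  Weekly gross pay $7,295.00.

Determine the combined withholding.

$2,292.84

Provincial Income Tax: taxable = $7,295.00
  $294.90 + 20% × ($7,295.00 − $3,900.00) = $294.90 + 20% × $3,395.00 = $973.90
Solidarity Surcharge: 6.88% × $7,295.00 = $501.90
Transit Levy: 5% × $7,295.00 = $364.75
Unemployment Insurance: 6.2% × $7,295.00 = $452.29
Total: $973.90 + $501.90 + $364.75 + $452.29 = $2,292.84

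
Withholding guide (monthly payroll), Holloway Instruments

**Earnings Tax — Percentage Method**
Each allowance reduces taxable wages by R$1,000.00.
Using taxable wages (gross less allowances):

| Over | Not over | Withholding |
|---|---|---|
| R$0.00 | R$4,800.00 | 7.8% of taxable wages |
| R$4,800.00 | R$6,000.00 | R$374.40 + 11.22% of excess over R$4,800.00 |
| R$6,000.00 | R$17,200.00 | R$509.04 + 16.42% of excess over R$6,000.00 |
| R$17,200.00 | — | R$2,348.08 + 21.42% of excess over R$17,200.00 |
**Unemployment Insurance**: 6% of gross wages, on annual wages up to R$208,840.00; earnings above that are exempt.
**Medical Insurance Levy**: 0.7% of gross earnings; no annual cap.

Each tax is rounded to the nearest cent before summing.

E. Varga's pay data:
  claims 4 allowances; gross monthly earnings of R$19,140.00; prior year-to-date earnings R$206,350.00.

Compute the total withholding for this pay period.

Earnings Tax: taxable = R$19,140.00 − 4×R$1,000.00 = R$15,140.00
  R$509.04 + 16.42% × (R$15,140.00 − R$6,000.00) = R$509.04 + 16.42% × R$9,140.00 = R$2,009.83
Unemployment Insurance: cap R$208,840.00 − YTD R$206,350.00 = R$2,490.00 subject; 6% × R$2,490.00 = R$149.40
Medical Insurance Levy: 0.7% × R$19,140.00 = R$133.98
Total: R$2,009.83 + R$149.40 + R$133.98 = R$2,293.21

R$2,293.21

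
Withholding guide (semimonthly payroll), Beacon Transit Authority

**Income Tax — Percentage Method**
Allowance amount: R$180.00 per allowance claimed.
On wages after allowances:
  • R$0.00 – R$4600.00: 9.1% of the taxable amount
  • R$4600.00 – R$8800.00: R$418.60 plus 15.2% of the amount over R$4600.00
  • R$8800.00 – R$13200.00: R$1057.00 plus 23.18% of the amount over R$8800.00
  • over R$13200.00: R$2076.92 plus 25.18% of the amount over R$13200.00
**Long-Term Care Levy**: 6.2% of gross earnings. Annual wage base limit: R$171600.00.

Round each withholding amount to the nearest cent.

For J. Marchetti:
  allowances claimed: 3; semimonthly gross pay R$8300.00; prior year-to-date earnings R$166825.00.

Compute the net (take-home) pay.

R$7105.03

Income Tax: taxable = R$8300.00 − 3×R$180.00 = R$7760.00
  R$418.60 + 15.2% × (R$7760.00 − R$4600.00) = R$418.60 + 15.2% × R$3160.00 = R$898.92
Long-Term Care Levy: cap R$171600.00 − YTD R$166825.00 = R$4775.00 subject; 6.2% × R$4775.00 = R$296.05
Total withheld: R$898.92 + R$296.05 = R$1194.97
Net pay: R$8300.00 − R$1194.97 = R$7105.03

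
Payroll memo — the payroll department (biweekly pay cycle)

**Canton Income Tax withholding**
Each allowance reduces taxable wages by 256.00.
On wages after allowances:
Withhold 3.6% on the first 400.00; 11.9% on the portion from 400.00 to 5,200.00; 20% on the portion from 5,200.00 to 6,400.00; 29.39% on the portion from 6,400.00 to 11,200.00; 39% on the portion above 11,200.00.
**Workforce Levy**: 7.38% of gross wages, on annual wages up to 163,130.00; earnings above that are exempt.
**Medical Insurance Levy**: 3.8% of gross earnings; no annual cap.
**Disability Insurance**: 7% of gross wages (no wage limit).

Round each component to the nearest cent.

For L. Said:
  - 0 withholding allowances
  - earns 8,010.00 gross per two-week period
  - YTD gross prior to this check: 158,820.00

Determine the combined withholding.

2,481.94

Canton Income Tax: taxable = 8,010.00
  825.60 + 29.39% × (8,010.00 − 6,400.00) = 825.60 + 29.39% × 1,610.00 = 1,298.78
Workforce Levy: cap 163,130.00 − YTD 158,820.00 = 4,310.00 subject; 7.38% × 4,310.00 = 318.08
Medical Insurance Levy: 3.8% × 8,010.00 = 304.38
Disability Insurance: 7% × 8,010.00 = 560.70
Total: 1,298.78 + 318.08 + 304.38 + 560.70 = 2,481.94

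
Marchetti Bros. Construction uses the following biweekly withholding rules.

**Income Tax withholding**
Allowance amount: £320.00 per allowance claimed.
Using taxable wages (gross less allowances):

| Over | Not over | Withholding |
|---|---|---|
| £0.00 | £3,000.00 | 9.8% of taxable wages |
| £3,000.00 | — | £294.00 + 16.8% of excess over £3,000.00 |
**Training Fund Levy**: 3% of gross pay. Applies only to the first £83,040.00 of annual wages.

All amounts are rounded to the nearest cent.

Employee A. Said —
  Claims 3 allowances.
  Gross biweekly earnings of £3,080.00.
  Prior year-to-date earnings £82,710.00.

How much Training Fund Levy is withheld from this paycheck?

Training Fund Levy: cap £83,040.00 − YTD £82,710.00 = £330.00 subject; 3% × £330.00 = £9.90

£9.90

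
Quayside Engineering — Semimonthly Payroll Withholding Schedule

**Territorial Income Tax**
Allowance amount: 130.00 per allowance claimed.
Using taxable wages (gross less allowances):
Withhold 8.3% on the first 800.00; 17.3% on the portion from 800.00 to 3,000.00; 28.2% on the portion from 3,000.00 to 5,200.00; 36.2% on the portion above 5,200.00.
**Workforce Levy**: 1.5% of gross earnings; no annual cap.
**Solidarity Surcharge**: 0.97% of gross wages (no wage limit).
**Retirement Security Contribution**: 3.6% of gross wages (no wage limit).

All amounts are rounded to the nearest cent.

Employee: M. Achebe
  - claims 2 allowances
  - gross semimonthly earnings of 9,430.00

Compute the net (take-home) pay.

6,353.06

Territorial Income Tax: taxable = 9,430.00 − 2×130.00 = 9,170.00
  1,067.40 + 36.2% × (9,170.00 − 5,200.00) = 1,067.40 + 36.2% × 3,970.00 = 2,504.54
Workforce Levy: 1.5% × 9,430.00 = 141.45
Solidarity Surcharge: 0.97% × 9,430.00 = 91.47
Retirement Security Contribution: 3.6% × 9,430.00 = 339.48
Total withheld: 2,504.54 + 141.45 + 91.47 + 339.48 = 3,076.94
Net pay: 9,430.00 − 3,076.94 = 6,353.06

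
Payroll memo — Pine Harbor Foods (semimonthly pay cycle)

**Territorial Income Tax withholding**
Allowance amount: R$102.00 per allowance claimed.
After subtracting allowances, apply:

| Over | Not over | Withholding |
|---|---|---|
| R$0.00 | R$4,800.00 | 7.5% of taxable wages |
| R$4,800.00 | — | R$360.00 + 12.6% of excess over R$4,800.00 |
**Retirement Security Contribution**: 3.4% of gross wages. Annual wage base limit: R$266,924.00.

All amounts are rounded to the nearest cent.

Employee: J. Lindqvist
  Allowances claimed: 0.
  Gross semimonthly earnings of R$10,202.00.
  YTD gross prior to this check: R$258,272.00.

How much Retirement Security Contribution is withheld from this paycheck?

R$294.17

Retirement Security Contribution: cap R$266,924.00 − YTD R$258,272.00 = R$8,652.00 subject; 3.4% × R$8,652.00 = R$294.17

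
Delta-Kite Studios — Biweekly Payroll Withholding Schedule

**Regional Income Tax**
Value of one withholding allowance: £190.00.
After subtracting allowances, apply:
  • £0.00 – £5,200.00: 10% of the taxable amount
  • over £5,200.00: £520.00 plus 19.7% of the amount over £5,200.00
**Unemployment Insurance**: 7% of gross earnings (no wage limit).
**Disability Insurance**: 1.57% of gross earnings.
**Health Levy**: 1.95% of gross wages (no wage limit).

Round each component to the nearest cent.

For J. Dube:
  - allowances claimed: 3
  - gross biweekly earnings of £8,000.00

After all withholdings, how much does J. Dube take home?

£6,199.09

Regional Income Tax: taxable = £8,000.00 − 3×£190.00 = £7,430.00
  £520.00 + 19.7% × (£7,430.00 − £5,200.00) = £520.00 + 19.7% × £2,230.00 = £959.31
Unemployment Insurance: 7% × £8,000.00 = £560.00
Disability Insurance: 1.57% × £8,000.00 = £125.60
Health Levy: 1.95% × £8,000.00 = £156.00
Total withheld: £959.31 + £560.00 + £125.60 + £156.00 = £1,800.91
Net pay: £8,000.00 − £1,800.91 = £6,199.09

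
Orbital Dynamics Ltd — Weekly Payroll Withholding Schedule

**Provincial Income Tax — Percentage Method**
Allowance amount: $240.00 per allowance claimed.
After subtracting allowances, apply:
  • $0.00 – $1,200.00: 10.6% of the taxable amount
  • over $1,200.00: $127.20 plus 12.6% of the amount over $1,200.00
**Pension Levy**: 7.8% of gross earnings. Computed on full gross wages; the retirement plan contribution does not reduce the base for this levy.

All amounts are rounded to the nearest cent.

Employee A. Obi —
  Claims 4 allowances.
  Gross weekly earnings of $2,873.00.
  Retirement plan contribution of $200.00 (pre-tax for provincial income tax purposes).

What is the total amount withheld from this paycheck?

Provincial Income Tax: taxable = $2,873.00 − $200.00 − 4×$240.00 = $1,713.00
  $127.20 + 12.6% × ($1,713.00 − $1,200.00) = $127.20 + 12.6% × $513.00 = $191.84
Pension Levy: 7.8% × $2,873.00 = $224.09
Total: $191.84 + $224.09 = $415.93

$415.93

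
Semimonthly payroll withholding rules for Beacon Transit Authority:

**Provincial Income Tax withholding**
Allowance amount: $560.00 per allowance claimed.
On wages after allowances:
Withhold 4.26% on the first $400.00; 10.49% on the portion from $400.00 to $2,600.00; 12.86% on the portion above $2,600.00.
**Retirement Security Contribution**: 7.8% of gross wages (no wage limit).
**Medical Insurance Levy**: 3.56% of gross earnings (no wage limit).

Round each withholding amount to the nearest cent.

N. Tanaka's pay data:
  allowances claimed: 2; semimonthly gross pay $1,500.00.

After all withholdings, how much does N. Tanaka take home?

Provincial Income Tax: taxable = $1,500.00 − 2×$560.00 = $380.00
  4.26% × $380.00 = $16.19
Retirement Security Contribution: 7.8% × $1,500.00 = $117.00
Medical Insurance Levy: 3.56% × $1,500.00 = $53.40
Total withheld: $16.19 + $117.00 + $53.40 = $186.59
Net pay: $1,500.00 − $186.59 = $1,313.41

$1,313.41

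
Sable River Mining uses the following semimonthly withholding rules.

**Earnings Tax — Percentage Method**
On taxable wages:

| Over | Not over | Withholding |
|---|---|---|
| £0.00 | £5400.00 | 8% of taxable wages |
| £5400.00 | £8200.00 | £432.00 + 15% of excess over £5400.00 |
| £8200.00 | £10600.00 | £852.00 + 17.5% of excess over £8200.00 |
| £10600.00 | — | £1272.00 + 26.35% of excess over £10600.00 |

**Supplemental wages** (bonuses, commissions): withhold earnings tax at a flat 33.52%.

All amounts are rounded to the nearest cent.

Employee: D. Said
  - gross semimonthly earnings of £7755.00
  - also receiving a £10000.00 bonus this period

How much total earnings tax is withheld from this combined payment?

Earnings Tax: taxable = £7755.00
  £432.00 + 15% × (£7755.00 − £5400.00) = £432.00 + 15% × £2355.00 = £785.25
Supplemental (33.52% flat on bonus): 33.52% × £10000.00 = £3352.00
Total earnings tax: £785.25 + £3352.00 = £4137.25

£4137.25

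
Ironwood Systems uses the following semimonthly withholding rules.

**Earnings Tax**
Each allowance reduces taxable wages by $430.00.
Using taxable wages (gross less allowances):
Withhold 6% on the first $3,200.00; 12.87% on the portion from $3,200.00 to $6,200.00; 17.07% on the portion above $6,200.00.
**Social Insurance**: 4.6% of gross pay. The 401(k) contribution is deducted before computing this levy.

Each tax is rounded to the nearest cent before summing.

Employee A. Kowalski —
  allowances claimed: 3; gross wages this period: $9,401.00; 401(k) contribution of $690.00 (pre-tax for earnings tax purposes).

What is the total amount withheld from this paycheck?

Earnings Tax: taxable = $9,401.00 − $690.00 − 3×$430.00 = $7,421.00
  $578.10 + 17.07% × ($7,421.00 − $6,200.00) = $578.10 + 17.07% × $1,221.00 = $786.52
Social Insurance: 4.6% × $8,711.00 = $400.71
Total: $786.52 + $400.71 = $1,187.23

$1,187.23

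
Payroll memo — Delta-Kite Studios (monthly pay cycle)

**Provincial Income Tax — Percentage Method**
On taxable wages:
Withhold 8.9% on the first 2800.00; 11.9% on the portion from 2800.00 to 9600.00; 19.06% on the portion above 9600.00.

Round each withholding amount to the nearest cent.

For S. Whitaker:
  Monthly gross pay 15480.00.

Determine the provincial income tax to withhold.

Provincial Income Tax: taxable = 15480.00
  1058.40 + 19.06% × (15480.00 − 9600.00) = 1058.40 + 19.06% × 5880.00 = 2179.13

2179.13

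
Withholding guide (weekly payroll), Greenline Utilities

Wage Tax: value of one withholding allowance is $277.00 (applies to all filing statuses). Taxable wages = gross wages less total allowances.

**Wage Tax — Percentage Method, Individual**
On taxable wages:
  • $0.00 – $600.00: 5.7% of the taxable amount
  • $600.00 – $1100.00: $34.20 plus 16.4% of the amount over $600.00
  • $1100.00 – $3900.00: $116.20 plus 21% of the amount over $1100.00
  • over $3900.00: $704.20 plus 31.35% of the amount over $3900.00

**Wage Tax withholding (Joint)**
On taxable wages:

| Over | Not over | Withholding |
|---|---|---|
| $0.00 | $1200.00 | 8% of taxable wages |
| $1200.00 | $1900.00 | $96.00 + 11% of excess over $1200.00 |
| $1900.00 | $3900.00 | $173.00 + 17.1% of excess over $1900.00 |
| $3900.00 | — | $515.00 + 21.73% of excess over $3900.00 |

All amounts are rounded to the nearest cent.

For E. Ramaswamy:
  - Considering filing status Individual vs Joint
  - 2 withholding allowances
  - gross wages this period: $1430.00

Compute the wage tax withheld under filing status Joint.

Wage Tax (Joint): taxable = $1430.00 − 2×$277.00 = $876.00
  8% × $876.00 = $70.08

$70.08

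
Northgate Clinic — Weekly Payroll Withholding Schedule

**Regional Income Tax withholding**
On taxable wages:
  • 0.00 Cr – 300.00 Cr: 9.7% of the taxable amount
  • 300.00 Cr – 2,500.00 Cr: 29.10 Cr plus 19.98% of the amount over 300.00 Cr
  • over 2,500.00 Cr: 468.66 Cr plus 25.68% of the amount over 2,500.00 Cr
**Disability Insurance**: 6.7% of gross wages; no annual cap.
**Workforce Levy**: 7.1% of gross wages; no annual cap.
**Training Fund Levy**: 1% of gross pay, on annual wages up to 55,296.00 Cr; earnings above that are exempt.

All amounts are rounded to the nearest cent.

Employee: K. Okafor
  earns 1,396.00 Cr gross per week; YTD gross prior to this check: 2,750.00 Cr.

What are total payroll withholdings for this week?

Regional Income Tax: taxable = 1,396.00 Cr
  29.10 Cr + 19.98% × (1,396.00 Cr − 300.00 Cr) = 29.10 Cr + 19.98% × 1,096.00 Cr = 248.08 Cr
Disability Insurance: 6.7% × 1,396.00 Cr = 93.53 Cr
Workforce Levy: 7.1% × 1,396.00 Cr = 99.12 Cr
Training Fund Levy: 1% × 1,396.00 Cr = 13.96 Cr
Total: 248.08 Cr + 93.53 Cr + 99.12 Cr + 13.96 Cr = 454.69 Cr

454.69 Cr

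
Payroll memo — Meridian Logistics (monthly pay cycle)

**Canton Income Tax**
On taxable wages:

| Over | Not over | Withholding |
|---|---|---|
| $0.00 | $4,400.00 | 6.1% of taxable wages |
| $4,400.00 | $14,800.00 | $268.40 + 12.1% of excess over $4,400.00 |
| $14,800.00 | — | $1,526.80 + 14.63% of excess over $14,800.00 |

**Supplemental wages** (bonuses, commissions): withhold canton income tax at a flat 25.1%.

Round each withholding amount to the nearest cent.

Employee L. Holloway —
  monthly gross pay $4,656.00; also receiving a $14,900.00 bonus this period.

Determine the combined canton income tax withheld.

Canton Income Tax: taxable = $4,656.00
  $268.40 + 12.1% × ($4,656.00 − $4,400.00) = $268.40 + 12.1% × $256.00 = $299.38
Supplemental (25.1% flat on bonus): 25.1% × $14,900.00 = $3,739.90
Total canton income tax: $299.38 + $3,739.90 = $4,039.28

$4,039.28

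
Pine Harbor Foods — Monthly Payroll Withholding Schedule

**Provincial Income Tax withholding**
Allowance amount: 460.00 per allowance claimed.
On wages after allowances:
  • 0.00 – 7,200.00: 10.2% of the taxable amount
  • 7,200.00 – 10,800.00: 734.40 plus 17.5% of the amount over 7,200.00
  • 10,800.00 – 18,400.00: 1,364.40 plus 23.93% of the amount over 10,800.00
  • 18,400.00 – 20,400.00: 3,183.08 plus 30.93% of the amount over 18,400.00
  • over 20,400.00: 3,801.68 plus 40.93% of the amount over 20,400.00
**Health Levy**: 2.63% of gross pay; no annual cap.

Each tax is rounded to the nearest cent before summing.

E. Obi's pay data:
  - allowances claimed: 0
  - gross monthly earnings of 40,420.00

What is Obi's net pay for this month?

27,361.08

Provincial Income Tax: taxable = 40,420.00
  3,801.68 + 40.93% × (40,420.00 − 20,400.00) = 3,801.68 + 40.93% × 20,020.00 = 11,995.87
Health Levy: 2.63% × 40,420.00 = 1,063.05
Total withheld: 11,995.87 + 1,063.05 = 13,058.92
Net pay: 40,420.00 − 13,058.92 = 27,361.08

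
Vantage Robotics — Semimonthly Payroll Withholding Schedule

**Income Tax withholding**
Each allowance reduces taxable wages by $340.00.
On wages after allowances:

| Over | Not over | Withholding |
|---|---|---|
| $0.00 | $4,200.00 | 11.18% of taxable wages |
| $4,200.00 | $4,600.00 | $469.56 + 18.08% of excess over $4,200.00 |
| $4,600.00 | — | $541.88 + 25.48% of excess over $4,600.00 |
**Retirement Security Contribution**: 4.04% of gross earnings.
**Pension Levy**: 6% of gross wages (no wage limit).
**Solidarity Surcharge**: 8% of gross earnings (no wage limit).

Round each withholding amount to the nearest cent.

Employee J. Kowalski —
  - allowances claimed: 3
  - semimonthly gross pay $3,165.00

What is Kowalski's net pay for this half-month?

Income Tax: taxable = $3,165.00 − 3×$340.00 = $2,145.00
  11.18% × $2,145.00 = $239.81
Retirement Security Contribution: 4.04% × $3,165.00 = $127.87
Pension Levy: 6% × $3,165.00 = $189.90
Solidarity Surcharge: 8% × $3,165.00 = $253.20
Total withheld: $239.81 + $127.87 + $189.90 + $253.20 = $810.78
Net pay: $3,165.00 − $810.78 = $2,354.22

$2,354.22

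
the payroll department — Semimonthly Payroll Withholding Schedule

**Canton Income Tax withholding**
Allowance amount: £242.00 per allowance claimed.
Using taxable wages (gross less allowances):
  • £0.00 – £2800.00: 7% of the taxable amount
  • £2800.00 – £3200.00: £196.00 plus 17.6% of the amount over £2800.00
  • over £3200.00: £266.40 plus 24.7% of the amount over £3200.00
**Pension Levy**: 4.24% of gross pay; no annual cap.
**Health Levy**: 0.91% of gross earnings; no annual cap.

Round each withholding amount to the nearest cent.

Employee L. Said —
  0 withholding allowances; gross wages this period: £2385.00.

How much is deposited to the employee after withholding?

£2095.23

Canton Income Tax: taxable = £2385.00
  7% × £2385.00 = £166.95
Pension Levy: 4.24% × £2385.00 = £101.12
Health Levy: 0.91% × £2385.00 = £21.70
Total withheld: £166.95 + £101.12 + £21.70 = £289.77
Net pay: £2385.00 − £289.77 = £2095.23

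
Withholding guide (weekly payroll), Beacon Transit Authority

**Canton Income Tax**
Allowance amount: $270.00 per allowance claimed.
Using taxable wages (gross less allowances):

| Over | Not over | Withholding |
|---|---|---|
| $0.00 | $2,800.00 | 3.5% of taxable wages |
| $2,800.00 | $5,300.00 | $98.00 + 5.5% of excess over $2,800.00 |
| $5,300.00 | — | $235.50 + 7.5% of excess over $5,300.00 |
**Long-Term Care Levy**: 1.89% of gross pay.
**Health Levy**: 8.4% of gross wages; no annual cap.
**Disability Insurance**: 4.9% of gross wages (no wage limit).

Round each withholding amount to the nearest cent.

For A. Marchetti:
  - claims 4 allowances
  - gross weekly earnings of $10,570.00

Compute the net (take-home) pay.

Canton Income Tax: taxable = $10,570.00 − 4×$270.00 = $9,490.00
  $235.50 + 7.5% × ($9,490.00 − $5,300.00) = $235.50 + 7.5% × $4,190.00 = $549.75
Long-Term Care Levy: 1.89% × $10,570.00 = $199.77
Health Levy: 8.4% × $10,570.00 = $887.88
Disability Insurance: 4.9% × $10,570.00 = $517.93
Total withheld: $549.75 + $199.77 + $887.88 + $517.93 = $2,155.33
Net pay: $10,570.00 − $2,155.33 = $8,414.67

$8,414.67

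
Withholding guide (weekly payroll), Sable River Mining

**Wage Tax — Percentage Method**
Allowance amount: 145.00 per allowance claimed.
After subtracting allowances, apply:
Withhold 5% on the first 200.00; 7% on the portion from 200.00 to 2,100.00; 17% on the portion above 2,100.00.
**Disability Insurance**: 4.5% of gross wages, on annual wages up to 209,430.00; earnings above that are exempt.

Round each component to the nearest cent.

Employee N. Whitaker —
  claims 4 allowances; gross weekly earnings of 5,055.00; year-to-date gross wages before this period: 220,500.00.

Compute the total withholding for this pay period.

Wage Tax: taxable = 5,055.00 − 4×145.00 = 4,475.00
  143.00 + 17% × (4,475.00 − 2,100.00) = 143.00 + 17% × 2,375.00 = 546.75
Disability Insurance: YTD 220,500.00 ≥ cap 209,430.00 → 0.00
Total: 546.75 + 0.00 = 546.75

546.75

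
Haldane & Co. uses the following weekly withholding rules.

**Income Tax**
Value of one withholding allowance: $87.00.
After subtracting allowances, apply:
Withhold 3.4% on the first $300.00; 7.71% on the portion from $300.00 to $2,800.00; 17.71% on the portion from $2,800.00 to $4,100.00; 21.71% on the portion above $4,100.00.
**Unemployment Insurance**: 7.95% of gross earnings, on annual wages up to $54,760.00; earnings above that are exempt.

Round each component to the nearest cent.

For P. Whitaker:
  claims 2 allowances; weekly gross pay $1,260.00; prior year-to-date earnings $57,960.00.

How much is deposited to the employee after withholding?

Income Tax: taxable = $1,260.00 − 2×$87.00 = $1,086.00
  $10.20 + 7.71% × ($1,086.00 − $300.00) = $10.20 + 7.71% × $786.00 = $70.80
Unemployment Insurance: YTD $57,960.00 ≥ cap $54,760.00 → $0.00
Total withheld: $70.80 + $0.00 = $70.80
Net pay: $1,260.00 − $70.80 = $1,189.20

$1,189.20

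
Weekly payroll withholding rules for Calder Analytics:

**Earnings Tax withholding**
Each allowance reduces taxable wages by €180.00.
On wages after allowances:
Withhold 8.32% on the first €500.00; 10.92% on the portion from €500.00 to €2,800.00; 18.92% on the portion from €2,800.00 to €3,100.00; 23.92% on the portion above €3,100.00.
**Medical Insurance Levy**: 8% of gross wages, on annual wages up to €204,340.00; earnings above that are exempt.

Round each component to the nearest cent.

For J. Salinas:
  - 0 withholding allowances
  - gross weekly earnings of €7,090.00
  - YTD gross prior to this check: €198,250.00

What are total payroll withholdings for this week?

Earnings Tax: taxable = €7,090.00
  €349.52 + 23.92% × (€7,090.00 − €3,100.00) = €349.52 + 23.92% × €3,990.00 = €1,303.93
Medical Insurance Levy: cap €204,340.00 − YTD €198,250.00 = €6,090.00 subject; 8% × €6,090.00 = €487.20
Total: €1,303.93 + €487.20 = €1,791.13

€1,791.13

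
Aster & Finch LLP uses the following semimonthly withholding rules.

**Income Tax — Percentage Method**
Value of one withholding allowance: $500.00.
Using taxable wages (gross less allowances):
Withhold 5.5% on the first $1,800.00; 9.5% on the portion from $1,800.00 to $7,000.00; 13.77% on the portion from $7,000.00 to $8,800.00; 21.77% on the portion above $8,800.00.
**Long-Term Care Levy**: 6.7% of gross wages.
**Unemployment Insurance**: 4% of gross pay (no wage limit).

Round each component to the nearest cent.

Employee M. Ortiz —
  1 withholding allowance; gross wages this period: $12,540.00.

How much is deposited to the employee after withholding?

$9,652.01

Income Tax: taxable = $12,540.00 − 1×$500.00 = $12,040.00
  $840.86 + 21.77% × ($12,040.00 − $8,800.00) = $840.86 + 21.77% × $3,240.00 = $1,546.21
Long-Term Care Levy: 6.7% × $12,540.00 = $840.18
Unemployment Insurance: 4% × $12,540.00 = $501.60
Total withheld: $1,546.21 + $840.18 + $501.60 = $2,887.99
Net pay: $12,540.00 − $2,887.99 = $9,652.01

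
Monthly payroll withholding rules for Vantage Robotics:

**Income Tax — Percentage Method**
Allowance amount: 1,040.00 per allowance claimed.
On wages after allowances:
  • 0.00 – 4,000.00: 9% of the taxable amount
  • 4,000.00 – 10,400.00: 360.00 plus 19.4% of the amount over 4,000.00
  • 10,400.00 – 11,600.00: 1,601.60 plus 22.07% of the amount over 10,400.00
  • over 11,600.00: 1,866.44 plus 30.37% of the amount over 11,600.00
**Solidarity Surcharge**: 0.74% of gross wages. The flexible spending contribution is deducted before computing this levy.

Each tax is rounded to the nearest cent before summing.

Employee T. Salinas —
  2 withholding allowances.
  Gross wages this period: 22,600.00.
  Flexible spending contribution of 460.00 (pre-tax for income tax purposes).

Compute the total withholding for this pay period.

Income Tax: taxable = 22,600.00 − 460.00 − 2×1,040.00 = 20,060.00
  1,866.44 + 30.37% × (20,060.00 − 11,600.00) = 1,866.44 + 30.37% × 8,460.00 = 4,435.74
Solidarity Surcharge: 0.74% × 22,140.00 = 163.84
Total: 4,435.74 + 163.84 = 4,599.58

4,599.58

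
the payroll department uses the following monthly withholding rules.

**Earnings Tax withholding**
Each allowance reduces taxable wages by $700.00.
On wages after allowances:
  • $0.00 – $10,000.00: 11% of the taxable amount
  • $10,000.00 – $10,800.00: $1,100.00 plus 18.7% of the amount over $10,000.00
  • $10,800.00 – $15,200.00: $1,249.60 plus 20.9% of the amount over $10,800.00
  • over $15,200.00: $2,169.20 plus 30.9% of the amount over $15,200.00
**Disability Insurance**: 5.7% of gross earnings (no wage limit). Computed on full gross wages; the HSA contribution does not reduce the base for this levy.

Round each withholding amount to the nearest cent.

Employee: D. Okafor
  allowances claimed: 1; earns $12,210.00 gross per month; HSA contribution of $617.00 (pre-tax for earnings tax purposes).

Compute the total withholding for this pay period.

Earnings Tax: taxable = $12,210.00 − $617.00 − 1×$700.00 = $10,893.00
  $1,249.60 + 20.9% × ($10,893.00 − $10,800.00) = $1,249.60 + 20.9% × $93.00 = $1,269.04
Disability Insurance: 5.7% × $12,210.00 = $695.97
Total: $1,269.04 + $695.97 = $1,965.01

$1,965.01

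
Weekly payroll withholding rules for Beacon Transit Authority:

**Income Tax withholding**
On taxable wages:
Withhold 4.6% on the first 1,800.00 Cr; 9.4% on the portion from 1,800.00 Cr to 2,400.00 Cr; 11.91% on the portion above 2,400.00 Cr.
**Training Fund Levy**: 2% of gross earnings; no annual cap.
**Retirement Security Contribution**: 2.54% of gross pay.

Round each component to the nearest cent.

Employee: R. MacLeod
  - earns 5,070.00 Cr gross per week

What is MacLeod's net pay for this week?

4,382.62 Cr

Income Tax: taxable = 5,070.00 Cr
  139.20 Cr + 11.91% × (5,070.00 Cr − 2,400.00 Cr) = 139.20 Cr + 11.91% × 2,670.00 Cr = 457.20 Cr
Training Fund Levy: 2% × 5,070.00 Cr = 101.40 Cr
Retirement Security Contribution: 2.54% × 5,070.00 Cr = 128.78 Cr
Total withheld: 457.20 Cr + 101.40 Cr + 128.78 Cr = 687.38 Cr
Net pay: 5,070.00 Cr − 687.38 Cr = 4,382.62 Cr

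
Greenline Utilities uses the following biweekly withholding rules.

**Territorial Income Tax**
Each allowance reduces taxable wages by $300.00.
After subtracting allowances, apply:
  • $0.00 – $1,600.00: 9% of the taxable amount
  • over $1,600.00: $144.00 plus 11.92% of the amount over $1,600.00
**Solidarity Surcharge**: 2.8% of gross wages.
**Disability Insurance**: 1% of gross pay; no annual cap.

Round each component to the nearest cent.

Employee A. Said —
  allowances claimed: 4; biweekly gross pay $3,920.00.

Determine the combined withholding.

$426.46

Territorial Income Tax: taxable = $3,920.00 − 4×$300.00 = $2,720.00
  $144.00 + 11.92% × ($2,720.00 − $1,600.00) = $144.00 + 11.92% × $1,120.00 = $277.50
Solidarity Surcharge: 2.8% × $3,920.00 = $109.76
Disability Insurance: 1% × $3,920.00 = $39.20
Total: $277.50 + $109.76 + $39.20 = $426.46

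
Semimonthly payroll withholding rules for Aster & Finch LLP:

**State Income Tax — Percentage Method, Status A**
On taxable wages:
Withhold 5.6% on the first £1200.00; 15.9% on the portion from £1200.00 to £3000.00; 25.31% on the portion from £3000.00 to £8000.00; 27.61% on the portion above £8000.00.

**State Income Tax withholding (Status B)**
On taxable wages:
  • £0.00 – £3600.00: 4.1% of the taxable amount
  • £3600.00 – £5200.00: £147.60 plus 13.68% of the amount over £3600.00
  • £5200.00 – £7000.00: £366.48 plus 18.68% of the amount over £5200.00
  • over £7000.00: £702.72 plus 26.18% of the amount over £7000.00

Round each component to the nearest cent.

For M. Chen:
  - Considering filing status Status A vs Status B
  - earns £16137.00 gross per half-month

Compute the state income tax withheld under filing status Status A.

State Income Tax (Status A): taxable = £16137.00
  £1618.90 + 27.61% × (£16137.00 − £8000.00) = £1618.90 + 27.61% × £8137.00 = £3865.53

£3865.53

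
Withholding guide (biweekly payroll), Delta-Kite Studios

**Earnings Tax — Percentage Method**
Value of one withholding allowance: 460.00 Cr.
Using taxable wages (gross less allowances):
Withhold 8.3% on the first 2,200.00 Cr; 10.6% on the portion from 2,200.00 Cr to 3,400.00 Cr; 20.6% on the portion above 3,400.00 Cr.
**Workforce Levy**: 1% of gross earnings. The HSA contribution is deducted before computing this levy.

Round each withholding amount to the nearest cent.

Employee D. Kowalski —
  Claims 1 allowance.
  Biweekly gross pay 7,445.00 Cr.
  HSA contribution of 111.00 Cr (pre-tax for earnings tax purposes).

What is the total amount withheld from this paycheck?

Earnings Tax: taxable = 7,445.00 Cr − 111.00 Cr − 1×460.00 Cr = 6,874.00 Cr
  309.80 Cr + 20.6% × (6,874.00 Cr − 3,400.00 Cr) = 309.80 Cr + 20.6% × 3,474.00 Cr = 1,025.44 Cr
Workforce Levy: 1% × 7,334.00 Cr = 73.34 Cr
Total: 1,025.44 Cr + 73.34 Cr = 1,098.78 Cr

1,098.78 Cr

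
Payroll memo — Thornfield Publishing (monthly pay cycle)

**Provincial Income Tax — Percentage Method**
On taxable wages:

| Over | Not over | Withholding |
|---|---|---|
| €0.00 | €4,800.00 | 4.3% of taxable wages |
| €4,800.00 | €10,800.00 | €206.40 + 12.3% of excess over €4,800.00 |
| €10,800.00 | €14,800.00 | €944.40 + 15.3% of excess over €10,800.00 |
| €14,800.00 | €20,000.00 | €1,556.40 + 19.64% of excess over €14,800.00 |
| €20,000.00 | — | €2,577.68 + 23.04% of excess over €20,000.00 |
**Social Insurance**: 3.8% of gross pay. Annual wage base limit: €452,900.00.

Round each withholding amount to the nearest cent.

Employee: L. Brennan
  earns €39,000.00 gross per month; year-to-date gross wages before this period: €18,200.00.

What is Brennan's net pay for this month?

€30,562.72

Provincial Income Tax: taxable = €39,000.00
  €2,577.68 + 23.04% × (€39,000.00 − €20,000.00) = €2,577.68 + 23.04% × €19,000.00 = €6,955.28
Social Insurance: 3.8% × €39,000.00 = €1,482.00
Total withheld: €6,955.28 + €1,482.00 = €8,437.28
Net pay: €39,000.00 − €8,437.28 = €30,562.72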